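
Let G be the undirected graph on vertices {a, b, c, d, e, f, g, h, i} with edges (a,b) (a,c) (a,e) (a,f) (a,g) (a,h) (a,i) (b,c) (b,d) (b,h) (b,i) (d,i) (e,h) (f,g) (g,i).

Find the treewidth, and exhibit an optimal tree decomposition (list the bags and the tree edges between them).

Each bag holds 3 vertices, so the decomposition has width 2, which upper-bounds the treewidth. On the other hand G contains the 3-clique {b, d, i}. A clique must lie in a single bag of any decomposition, so no decomposition can have width below 2. Hence tw(G) = 2 exactly.

Treewidth 2.
Bags: B1 = {a, b, i}  B2 = {a, g, i}  B3 = {a, f, g}  B4 = {a, b, h}  B5 = {b, d, i}  B6 = {a, e, h}  B7 = {a, b, c}
Tree: B1–B2, B2–B3, B1–B4, B1–B5, B4–B6, B4–B7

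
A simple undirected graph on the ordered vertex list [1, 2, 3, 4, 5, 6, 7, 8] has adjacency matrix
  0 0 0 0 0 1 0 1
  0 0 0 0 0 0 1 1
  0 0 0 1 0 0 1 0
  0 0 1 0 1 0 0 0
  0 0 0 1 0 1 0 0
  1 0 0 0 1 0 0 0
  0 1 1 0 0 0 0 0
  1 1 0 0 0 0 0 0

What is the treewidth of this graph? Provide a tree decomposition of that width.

Treewidth 2.
Bags: B1 = {1, 5, 6}  B2 = {1, 5, 8}  B3 = {2, 5, 8}  B4 = {2, 5, 7}  B5 = {3, 5, 7}  B6 = {3, 4, 5}
Tree: B1–B2, B2–B3, B3–B4, B4–B5, B5–B6

Each bag holds 3 vertices, so the decomposition has width 2, which upper-bounds the treewidth. Since 5–6–1–8–2–7–3–4–5 is a cycle in G, G is not acyclic. Forests are exactly the graphs of treewidth ≤ 1, so tw(G) ≥ 2. The upper and lower bounds meet at 2, so that is the treewidth.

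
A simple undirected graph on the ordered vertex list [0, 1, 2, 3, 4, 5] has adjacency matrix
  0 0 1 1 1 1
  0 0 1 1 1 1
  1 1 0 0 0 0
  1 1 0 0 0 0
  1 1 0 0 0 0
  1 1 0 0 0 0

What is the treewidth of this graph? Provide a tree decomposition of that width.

Each bag holds 3 vertices, so the decomposition has width 2, which upper-bounds the treewidth. The edges 0–3–1–2–0 form a cycle, so G is not a tree and its treewidth is at least 2. Hence tw(G) = 2 exactly.

Treewidth 2.
One optimal decomposition is:
Bags: B1 = {0, 1, 3}  B2 = {0, 1, 2}  B3 = {0, 1, 4}  B4 = {0, 1, 5}
Tree: B1–B2, B2–B3, B3–B4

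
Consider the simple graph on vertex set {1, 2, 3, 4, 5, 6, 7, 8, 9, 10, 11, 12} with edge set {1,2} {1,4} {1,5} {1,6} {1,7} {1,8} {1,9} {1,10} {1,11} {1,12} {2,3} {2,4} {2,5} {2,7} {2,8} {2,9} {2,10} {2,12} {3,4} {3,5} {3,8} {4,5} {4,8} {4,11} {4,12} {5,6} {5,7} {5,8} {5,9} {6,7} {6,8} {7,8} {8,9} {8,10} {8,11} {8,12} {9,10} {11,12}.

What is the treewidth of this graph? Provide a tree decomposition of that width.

The largest bag has 5 vertices, giving width 4; this decomposition certifies tw(G) ≤ 4. On the other hand G contains the 5-clique {1, 2, 8, 9, 10}. A clique must lie in a single bag of any decomposition, so no decomposition can have width below 4. Hence tw(G) = 4 exactly.

Treewidth 4.
One optimal decomposition is:
Bags: B1 = {1, 2, 4, 5, 8}  B2 = {1, 2, 4, 8, 12}  B3 = {1, 2, 5, 8, 9}  B4 = {2, 3, 4, 5, 8}  B5 = {1, 4, 8, 11, 12}  B6 = {1, 2, 8, 9, 10}  B7 = {1, 2, 5, 7, 8}  B8 = {1, 5, 6, 7, 8}
Tree: B1–B2, B1–B3, B1–B4, B2–B5, B3–B6, B1–B7, B7–B8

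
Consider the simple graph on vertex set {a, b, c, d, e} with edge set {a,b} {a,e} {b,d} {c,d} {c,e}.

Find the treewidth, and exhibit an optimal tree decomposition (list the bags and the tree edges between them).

Treewidth 2.
One such decomposition:
Bags: B1 = {a, b, d}  B2 = {a, d, e}  B3 = {c, d, e}
Tree: B1–B2, B2–B3

Every bag has size at most 3, so the width is 3 − 1 = 2 and tw(G) ≤ 2. For the lower bound, G contains the cycle d–b–a–e–c–d, so G is not a forest; only forests have treewidth ≤ 1, hence tw(G) ≥ 2. The upper and lower bounds meet at 2, so that is the treewidth.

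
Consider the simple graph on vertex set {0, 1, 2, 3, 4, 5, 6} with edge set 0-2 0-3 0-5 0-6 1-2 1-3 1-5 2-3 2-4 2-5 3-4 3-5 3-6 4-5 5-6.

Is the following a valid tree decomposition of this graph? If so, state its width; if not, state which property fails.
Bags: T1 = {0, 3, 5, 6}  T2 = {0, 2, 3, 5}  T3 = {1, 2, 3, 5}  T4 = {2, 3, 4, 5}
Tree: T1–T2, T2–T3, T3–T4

Checking the three conditions: (i) the bags cover all of {0, 1, 2, 3, 4, 5, 6}; (ii) for each edge, some bag contains both endpoints; (iii) the bags containing any fixed vertex form a subtree. All hold, so the decomposition is valid with width 4 − 1 = 3.

Yes; width 3.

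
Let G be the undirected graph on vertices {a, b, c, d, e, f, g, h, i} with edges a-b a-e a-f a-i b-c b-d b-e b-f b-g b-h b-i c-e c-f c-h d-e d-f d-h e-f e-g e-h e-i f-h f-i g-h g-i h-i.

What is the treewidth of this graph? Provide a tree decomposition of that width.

Each bag holds 5 vertices, so the decomposition has width 4, which upper-bounds the treewidth. Conversely, {b, e, g, h, i} is a clique of size 5, and the vertices of any clique must share a bag in every tree decomposition; so some bag has ≥ 5 vertices and tw(G) ≥ 4. Hence tw(G) = 4 exactly.

Treewidth 4.
One optimal decomposition is:
Bags: B1 = {b, e, g, h, i}  B2 = {b, e, f, h, i}  B3 = {b, c, e, f, h}  B4 = {a, b, e, f, i}  B5 = {b, d, e, f, h}
Tree: B1–B2, B2–B3, B2–B4, B3–B5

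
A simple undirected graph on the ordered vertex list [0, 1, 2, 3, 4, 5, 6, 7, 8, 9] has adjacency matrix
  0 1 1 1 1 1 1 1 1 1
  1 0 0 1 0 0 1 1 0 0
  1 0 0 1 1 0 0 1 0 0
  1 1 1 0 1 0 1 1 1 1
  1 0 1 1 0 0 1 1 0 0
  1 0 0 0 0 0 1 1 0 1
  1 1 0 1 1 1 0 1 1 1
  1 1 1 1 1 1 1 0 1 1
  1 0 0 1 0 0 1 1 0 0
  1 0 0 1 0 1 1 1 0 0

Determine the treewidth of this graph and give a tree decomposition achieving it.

Treewidth 4.
One such decomposition:
Bags: B1 = {0, 3, 6, 7, 9}  B2 = {0, 5, 6, 7, 9}  B3 = {0, 1, 3, 6, 7}  B4 = {0, 3, 4, 6, 7}  B5 = {0, 3, 6, 7, 8}  B6 = {0, 2, 3, 4, 7}
Tree: B1–B2, B1–B3, B3–B4, B4–B5, B4–B6

Each bag holds 5 vertices, so the decomposition has width 4, which upper-bounds the treewidth. On the other hand G contains the 5-clique {0, 2, 3, 4, 7}. A clique must lie in a single bag of any decomposition, so no decomposition can have width below 4. The upper and lower bounds meet at 4, so that is the treewidth.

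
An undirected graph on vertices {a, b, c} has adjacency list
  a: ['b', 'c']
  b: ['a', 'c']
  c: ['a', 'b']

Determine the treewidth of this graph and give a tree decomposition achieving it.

Treewidth 2.
Bags: B1 = {a, b, c}
Tree: (single bag)

A single bag containing all 3 vertices is trivially a valid decomposition of width 2. Conversely, {a, b, c} is a clique of size 3, and the vertices of any clique must share a bag in every tree decomposition; so some bag has ≥ 3 vertices and tw(G) ≥ 2. Hence tw(G) = 2 exactly.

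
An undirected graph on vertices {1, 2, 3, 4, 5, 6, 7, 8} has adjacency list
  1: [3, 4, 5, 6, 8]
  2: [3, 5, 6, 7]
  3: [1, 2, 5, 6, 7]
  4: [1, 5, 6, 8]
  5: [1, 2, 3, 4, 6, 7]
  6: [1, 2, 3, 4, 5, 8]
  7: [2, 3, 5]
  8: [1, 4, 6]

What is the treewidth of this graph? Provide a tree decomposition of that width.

Treewidth 3.
One such decomposition:
Bags: B1 = {2, 3, 5, 6}  B2 = {1, 3, 5, 6}  B3 = {1, 4, 5, 6}  B4 = {2, 3, 5, 7}  B5 = {1, 4, 6, 8}
Tree: B1–B2, B2–B3, B1–B4, B3–B5

Each bag holds 4 vertices, so the decomposition has width 3, which upper-bounds the treewidth. Conversely, {1, 4, 6, 8} is a clique of size 4, and the vertices of any clique must share a bag in every tree decomposition; so some bag has ≥ 4 vertices and tw(G) ≥ 3. Therefore the treewidth is 3.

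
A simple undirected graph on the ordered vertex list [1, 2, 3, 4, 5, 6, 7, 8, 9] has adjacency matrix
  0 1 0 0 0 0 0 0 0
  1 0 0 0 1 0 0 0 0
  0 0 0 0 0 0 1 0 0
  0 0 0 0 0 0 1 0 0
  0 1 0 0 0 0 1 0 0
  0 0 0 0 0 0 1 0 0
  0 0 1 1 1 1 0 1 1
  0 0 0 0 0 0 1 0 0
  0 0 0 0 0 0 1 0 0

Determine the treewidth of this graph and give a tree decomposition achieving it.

Treewidth 1.
One optimal decomposition is:
Bags: B1 = {5, 7}  B2 = {2, 5}  B3 = {7, 9}  B4 = {4, 7}  B5 = {3, 7}  B6 = {1, 2}  B7 = {7, 8}  B8 = {6, 7}
Tree: B1–B2, B1–B3, B3–B4, B1–B5, B2–B6, B5–B7, B3–B8

Every bag has size at most 2, so the width is 2 − 1 = 1 and tw(G) ≤ 1. Since G has at least one edge (e.g. 7–5), it is not an edgeless graph, so tw(G) ≥ 1. The upper and lower bounds meet at 1, so that is the treewidth.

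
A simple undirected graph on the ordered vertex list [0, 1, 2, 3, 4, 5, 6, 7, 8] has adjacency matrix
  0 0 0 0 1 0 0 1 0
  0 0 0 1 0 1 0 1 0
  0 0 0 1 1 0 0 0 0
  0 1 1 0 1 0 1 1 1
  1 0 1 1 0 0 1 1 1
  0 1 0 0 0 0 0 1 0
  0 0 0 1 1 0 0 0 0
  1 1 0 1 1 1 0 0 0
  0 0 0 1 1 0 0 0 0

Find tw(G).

2

A width-2 tree decomposition is:
Bags: B1 = {1, 3, 7}  B2 = {1, 5, 7}  B3 = {3, 4, 7}  B4 = {2, 3, 4}  B5 = {3, 4, 6}  B6 = {3, 4, 8}  B7 = {0, 4, 7}
Tree: B1–B2, B1–B3, B3–B4, B3–B5, B5–B6, B3–B7
Every bag has size at most 3, so the width is 3 − 1 = 2 and tw(G) ≤ 2. Conversely, {0, 4, 7} is a clique of size 3, and the vertices of any clique must share a bag in every tree decomposition; so some bag has ≥ 3 vertices and tw(G) ≥ 2. Hence tw(G) = 2 exactly.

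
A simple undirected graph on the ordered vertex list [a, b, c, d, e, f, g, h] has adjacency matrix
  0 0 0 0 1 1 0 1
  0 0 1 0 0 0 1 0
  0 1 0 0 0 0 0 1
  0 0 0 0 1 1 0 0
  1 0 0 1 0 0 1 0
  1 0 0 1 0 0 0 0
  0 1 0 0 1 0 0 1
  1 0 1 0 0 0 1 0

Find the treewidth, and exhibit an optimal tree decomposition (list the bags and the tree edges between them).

The largest bag has 3 vertices, giving width 2; this decomposition certifies tw(G) ≤ 2. The edges d–f–a–e–d form a cycle, so G is not a tree and its treewidth is at least 2. The upper and lower bounds meet at 2, so that is the treewidth.

Treewidth 2.
One such decomposition:
Bags: B1 = {d, e, f}  B2 = {a, e, f}  B3 = {a, e, g}  B4 = {a, g, h}  B5 = {b, g, h}  B6 = {b, c, h}
Tree: B1–B2, B2–B3, B3–B4, B4–B5, B5–B6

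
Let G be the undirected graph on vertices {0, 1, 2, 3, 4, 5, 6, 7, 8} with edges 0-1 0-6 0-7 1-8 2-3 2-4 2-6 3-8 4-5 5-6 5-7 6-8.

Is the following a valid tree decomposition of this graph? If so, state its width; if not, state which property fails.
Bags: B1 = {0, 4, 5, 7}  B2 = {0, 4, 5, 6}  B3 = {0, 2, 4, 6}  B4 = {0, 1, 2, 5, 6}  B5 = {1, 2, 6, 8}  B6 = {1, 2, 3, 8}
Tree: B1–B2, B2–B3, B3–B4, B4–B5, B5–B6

No — bags containing vertex 5 are not connected in the tree.

A tree decomposition must satisfy three properties: every vertex lies in some bag; for every edge, both endpoints lie together in some bag; and for every vertex, the bags containing it form a connected subtree. Here bags containing vertex 5 are not connected in the tree, so the decomposition is invalid.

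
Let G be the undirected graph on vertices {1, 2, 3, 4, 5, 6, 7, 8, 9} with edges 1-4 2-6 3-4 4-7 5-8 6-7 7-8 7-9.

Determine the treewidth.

A width-1 tree decomposition is:
Bags: B1 = {7, 9}  B2 = {6, 7}  B3 = {4, 7}  B4 = {2, 6}  B5 = {1, 4}  B6 = {7, 8}  B7 = {3, 4}  B8 = {5, 8}
Tree: B1–B2, B1–B3, B2–B4, B3–B5, B2–B6, B3–B7, B6–B8
The largest bag has 2 vertices, giving width 1; this decomposition certifies tw(G) ≤ 1. Since G has at least one edge (e.g. 9–7), it is not an edgeless graph, so tw(G) ≥ 1. Combining the bounds, tw(G) = 1.

1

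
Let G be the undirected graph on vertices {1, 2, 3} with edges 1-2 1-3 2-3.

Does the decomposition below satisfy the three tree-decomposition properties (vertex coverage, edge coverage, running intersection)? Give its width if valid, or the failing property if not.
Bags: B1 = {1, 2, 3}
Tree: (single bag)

Yes; width 2.

Checking the three conditions: (i) the bags cover all of {1, 2, 3}; (ii) for each edge, some bag contains both endpoints; (iii) the bags containing any fixed vertex form a subtree. All hold, so the decomposition is valid with width 3 − 1 = 2.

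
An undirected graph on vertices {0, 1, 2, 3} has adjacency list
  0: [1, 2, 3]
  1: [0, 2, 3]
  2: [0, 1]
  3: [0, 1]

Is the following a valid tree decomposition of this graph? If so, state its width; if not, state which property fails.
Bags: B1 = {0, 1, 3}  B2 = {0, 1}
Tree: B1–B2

A tree decomposition must satisfy three properties: every vertex lies in some bag; for every edge, both endpoints lie together in some bag; and for every vertex, the bags containing it form a connected subtree. Here vertex 2 appears in no bag, so the decomposition is invalid.

No — vertex 2 appears in no bag.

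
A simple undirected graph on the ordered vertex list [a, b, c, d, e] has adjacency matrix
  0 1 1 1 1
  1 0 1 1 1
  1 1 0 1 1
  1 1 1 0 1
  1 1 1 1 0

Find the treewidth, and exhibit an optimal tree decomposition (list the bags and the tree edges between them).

With just one bag of size 5, the width is 5 − 1 = 4, so tw(G) ≤ 4. For the lower bound, the 5 vertices {a, b, c, d, e} are pairwise adjacent, and any tree decomposition puts a clique entirely inside one bag — forcing width ≥ 4. Therefore the treewidth is 4.

Treewidth 4.
Bags: B1 = {a, b, c, d, e}
Tree: (single bag)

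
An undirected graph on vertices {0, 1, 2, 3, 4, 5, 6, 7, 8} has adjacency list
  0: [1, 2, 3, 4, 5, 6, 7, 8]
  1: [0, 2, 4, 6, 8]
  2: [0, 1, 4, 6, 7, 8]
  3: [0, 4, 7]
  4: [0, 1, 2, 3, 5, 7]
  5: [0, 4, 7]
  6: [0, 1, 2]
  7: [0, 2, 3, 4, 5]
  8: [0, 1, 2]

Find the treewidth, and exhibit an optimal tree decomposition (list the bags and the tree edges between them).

Treewidth 3.
Bags: B1 = {0, 2, 4, 7}  B2 = {0, 1, 2, 4}  B3 = {0, 3, 4, 7}  B4 = {0, 1, 2, 6}  B5 = {0, 1, 2, 8}  B6 = {0, 4, 5, 7}
Tree: B1–B2, B1–B3, B2–B4, B2–B5, B3–B6

The largest bag has 4 vertices, giving width 3; this decomposition certifies tw(G) ≤ 3. For the lower bound, the 4 vertices {0, 1, 2, 8} are pairwise adjacent, and any tree decomposition puts a clique entirely inside one bag — forcing width ≥ 3. Combining the bounds, tw(G) = 3.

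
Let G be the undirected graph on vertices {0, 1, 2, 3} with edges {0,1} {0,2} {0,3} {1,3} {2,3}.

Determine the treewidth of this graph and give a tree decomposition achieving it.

Each bag holds 3 vertices, so the decomposition has width 2, which upper-bounds the treewidth. For the lower bound, the 3 vertices {0, 1, 3} are pairwise adjacent, and any tree decomposition puts a clique entirely inside one bag — forcing width ≥ 2. Therefore the treewidth is 2.

Treewidth 2.
One optimal decomposition is:
Bags: B1 = {0, 1, 3}  B2 = {0, 2, 3}
Tree: B1–B2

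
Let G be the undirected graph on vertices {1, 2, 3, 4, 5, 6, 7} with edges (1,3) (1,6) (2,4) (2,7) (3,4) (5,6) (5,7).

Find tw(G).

A width-2 tree decomposition is:
Bags: B1 = {1, 5, 6}  B2 = {1, 3, 5}  B3 = {3, 4, 5}  B4 = {2, 4, 5}  B5 = {2, 5, 7}
Tree: B1–B2, B2–B3, B3–B4, B4–B5
Each bag holds 3 vertices, so the decomposition has width 2, which upper-bounds the treewidth. For the lower bound, G contains the cycle 5–6–1–3–4–2–7–5, so G is not a forest; only forests have treewidth ≤ 1, hence tw(G) ≥ 2. Combining the bounds, tw(G) = 2.

2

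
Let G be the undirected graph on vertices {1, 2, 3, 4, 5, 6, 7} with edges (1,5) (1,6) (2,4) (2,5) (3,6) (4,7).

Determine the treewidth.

1

A width-1 tree decomposition is:
Bags: B1 = {3, 6}  B2 = {1, 6}  B3 = {1, 5}  B4 = {2, 5}  B5 = {2, 4}  B6 = {4, 7}
Tree: B1–B2, B2–B3, B3–B4, B4–B5, B5–B6
The largest bag has 2 vertices, giving width 1; this decomposition certifies tw(G) ≤ 1. Since G has at least one edge (e.g. 3–6), it is not an edgeless graph, so tw(G) ≥ 1. Hence tw(G) = 1 exactly.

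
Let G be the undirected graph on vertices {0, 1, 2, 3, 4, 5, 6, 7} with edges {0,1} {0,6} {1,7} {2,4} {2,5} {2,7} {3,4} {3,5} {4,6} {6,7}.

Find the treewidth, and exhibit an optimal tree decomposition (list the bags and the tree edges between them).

The largest bag has 3 vertices, giving width 2; this decomposition certifies tw(G) ≤ 2. Since 5–3–4–2–5 is a cycle in G, G is not acyclic. Forests are exactly the graphs of treewidth ≤ 1, so tw(G) ≥ 2. Therefore the treewidth is 2.

Treewidth 2.
Bags: B1 = {2, 3, 5}  B2 = {2, 3, 4}  B3 = {2, 4, 7}  B4 = {4, 6, 7}  B5 = {1, 6, 7}  B6 = {0, 1, 6}
Tree: B1–B2, B2–B3, B3–B4, B4–B5, B5–B6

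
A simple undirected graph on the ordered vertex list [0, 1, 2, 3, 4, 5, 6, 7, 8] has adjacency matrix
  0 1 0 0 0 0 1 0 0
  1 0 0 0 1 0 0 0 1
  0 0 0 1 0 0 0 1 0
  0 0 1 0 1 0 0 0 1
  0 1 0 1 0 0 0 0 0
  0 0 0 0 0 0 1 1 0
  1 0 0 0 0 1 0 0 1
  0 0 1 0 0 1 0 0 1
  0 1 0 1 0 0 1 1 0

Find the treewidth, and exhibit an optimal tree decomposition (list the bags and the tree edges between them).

Treewidth 3.
One such decomposition:
Bags: B1 = {0, 1, 5, 6}  B2 = {1, 5, 6, 8}  B3 = {1, 5, 7, 8}  B4 = {1, 4, 7, 8}  B5 = {3, 4, 7, 8}  B6 = {2, 3, 4, 7}
Tree: B1–B2, B2–B3, B3–B4, B4–B5, B5–B6

Every bag has size at most 4, so the width is 4 − 1 = 3 and tw(G) ≤ 3. For the lower bound: the 4 vertex sets {0,5,6}, {1}, {8}, {2,3,4,7} are disjoint, each induces a connected subgraph, and every pair is joined by at least one edge of G. Contracting each set to a single vertex therefore yields K_{4} as a minor, and since treewidth is minor-monotone, tw(G) ≥ tw(K_{4}) = 3. Hence tw(G) = 3 exactly.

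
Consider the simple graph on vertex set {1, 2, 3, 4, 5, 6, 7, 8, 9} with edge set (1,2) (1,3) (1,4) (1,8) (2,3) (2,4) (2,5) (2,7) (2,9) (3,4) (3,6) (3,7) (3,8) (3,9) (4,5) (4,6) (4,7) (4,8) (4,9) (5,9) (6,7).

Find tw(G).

3

A width-3 tree decomposition is:
Bags: B1 = {1, 2, 3, 4}  B2 = {2, 3, 4, 7}  B3 = {2, 3, 4, 9}  B4 = {2, 4, 5, 9}  B5 = {1, 3, 4, 8}  B6 = {3, 4, 6, 7}
Tree: B1–B2, B2–B3, B3–B4, B1–B5, B2–B6
Each bag holds 4 vertices, so the decomposition has width 3, which upper-bounds the treewidth. Conversely, {1, 3, 4, 8} is a clique of size 4, and the vertices of any clique must share a bag in every tree decomposition; so some bag has ≥ 4 vertices and tw(G) ≥ 3. Combining the bounds, tw(G) = 3.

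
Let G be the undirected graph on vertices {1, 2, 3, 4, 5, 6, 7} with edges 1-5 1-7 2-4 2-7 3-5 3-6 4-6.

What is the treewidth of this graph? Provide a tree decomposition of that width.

Every bag has size at most 3, so the width is 3 − 1 = 2 and tw(G) ≤ 2. The edges 3–5–1–7–2–4–6–3 form a cycle, so G is not a tree and its treewidth is at least 2. The upper and lower bounds meet at 2, so that is the treewidth.

Treewidth 2.
One such decomposition:
Bags: B1 = {1, 3, 5}  B2 = {1, 3, 7}  B3 = {2, 3, 7}  B4 = {2, 3, 4}  B5 = {3, 4, 6}
Tree: B1–B2, B2–B3, B3–B4, B4–B5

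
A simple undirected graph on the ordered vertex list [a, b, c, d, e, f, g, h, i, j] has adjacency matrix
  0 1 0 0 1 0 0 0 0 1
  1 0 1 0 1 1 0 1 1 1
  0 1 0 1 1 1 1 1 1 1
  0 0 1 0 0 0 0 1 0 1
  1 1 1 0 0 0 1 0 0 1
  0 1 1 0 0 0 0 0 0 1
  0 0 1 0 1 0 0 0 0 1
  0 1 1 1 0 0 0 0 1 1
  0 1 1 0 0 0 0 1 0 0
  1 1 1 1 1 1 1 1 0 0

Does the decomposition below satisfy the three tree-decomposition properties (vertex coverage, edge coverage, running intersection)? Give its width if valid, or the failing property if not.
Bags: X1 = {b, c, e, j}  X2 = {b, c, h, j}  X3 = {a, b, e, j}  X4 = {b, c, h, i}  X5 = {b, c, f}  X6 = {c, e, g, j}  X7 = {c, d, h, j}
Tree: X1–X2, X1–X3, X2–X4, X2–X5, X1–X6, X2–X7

No — edge (j,f) lies in no bag.

A tree decomposition must satisfy three properties: every vertex lies in some bag; for every edge, both endpoints lie together in some bag; and for every vertex, the bags containing it form a connected subtree. Here edge (j,f) lies in no bag, so the decomposition is invalid.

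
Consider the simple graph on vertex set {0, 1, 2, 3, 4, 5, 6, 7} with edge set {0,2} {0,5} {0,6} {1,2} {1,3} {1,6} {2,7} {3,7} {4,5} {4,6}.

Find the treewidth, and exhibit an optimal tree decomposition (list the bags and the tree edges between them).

Every bag has size at most 3, so the width is 3 − 1 = 2 and tw(G) ≤ 2. The edges 4–5–0–6–4 form a cycle, so G is not a tree and its treewidth is at least 2. Hence tw(G) = 2 exactly.

Treewidth 2.
One optimal decomposition is:
Bags: B1 = {4, 5, 6}  B2 = {0, 5, 6}  B3 = {0, 1, 6}  B4 = {0, 1, 2}  B5 = {1, 2, 3}  B6 = {2, 3, 7}
Tree: B1–B2, B2–B3, B3–B4, B4–B5, B5–B6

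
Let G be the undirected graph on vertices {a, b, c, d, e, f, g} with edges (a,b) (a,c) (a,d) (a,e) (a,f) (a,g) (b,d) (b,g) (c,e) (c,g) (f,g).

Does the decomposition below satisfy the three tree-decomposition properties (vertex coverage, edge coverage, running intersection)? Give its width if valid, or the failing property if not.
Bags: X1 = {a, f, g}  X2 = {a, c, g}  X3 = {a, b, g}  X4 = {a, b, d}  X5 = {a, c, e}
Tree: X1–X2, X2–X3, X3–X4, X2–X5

Every vertex of G appears in some bag (union = {a, b, c, d, e, f, g}); every edge is covered by a bag; and for each vertex v the set of bags containing v is connected in the bag tree. The decomposition is therefore valid. The largest bag has 3 vertices, so the width is 2.

Yes; width 2.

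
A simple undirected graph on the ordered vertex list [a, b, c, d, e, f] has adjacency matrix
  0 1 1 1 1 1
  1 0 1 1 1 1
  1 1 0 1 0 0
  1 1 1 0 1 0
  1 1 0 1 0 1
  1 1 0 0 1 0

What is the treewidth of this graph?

A width-3 tree decomposition is:
Bags: B1 = {a, b, c, d}  B2 = {a, b, d, e}  B3 = {a, b, e, f}
Tree: B1–B2, B2–B3
The largest bag has 4 vertices, giving width 3; this decomposition certifies tw(G) ≤ 3. Conversely, {a, b, d, e} is a clique of size 4, and the vertices of any clique must share a bag in every tree decomposition; so some bag has ≥ 4 vertices and tw(G) ≥ 3. Therefore the treewidth is 3.

3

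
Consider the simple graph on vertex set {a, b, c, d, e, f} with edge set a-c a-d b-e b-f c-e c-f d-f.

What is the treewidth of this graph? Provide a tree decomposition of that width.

Treewidth 2.
Bags: B1 = {a, c, d}  B2 = {c, d, f}  B3 = {c, e, f}  B4 = {b, e, f}
Tree: B1–B2, B2–B3, B3–B4

Every bag has size at most 3, so the width is 3 − 1 = 2 and tw(G) ≤ 2. For the lower bound, G contains the cycle a–d–f–c–a, so G is not a forest; only forests have treewidth ≤ 1, hence tw(G) ≥ 2. Combining the bounds, tw(G) = 2.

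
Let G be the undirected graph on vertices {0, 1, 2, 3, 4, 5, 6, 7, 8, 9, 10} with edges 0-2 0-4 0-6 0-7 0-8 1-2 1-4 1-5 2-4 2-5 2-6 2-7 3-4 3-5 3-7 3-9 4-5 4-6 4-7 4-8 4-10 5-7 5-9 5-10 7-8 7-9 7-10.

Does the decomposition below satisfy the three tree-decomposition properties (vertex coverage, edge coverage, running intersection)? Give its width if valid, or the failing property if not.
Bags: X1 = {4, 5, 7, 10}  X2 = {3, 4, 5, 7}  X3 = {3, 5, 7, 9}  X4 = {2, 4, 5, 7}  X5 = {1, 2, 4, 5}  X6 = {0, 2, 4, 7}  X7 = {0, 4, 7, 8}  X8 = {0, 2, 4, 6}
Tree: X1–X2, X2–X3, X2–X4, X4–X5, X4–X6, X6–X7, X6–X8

Vertex coverage: the bags together contain {0, 1, 2, 3, 4, 5, 6, 7, 8, 9, 10}, the full vertex set. Edge coverage: each edge of G has both endpoints in at least one bag. Running intersection: for every vertex, the bags containing it form a connected subtree. All three properties hold, so this is a valid tree decomposition of width max|bag| − 1 = 3, and hence tw(G) ≤ 3.

Yes; width 3.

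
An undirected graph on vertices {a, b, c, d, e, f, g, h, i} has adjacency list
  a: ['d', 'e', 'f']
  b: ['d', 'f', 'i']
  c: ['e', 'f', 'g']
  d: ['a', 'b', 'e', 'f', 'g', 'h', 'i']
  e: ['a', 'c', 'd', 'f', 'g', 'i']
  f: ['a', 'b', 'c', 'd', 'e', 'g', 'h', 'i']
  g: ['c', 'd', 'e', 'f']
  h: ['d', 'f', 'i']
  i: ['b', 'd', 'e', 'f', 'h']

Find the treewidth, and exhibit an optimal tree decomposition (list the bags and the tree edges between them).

Each bag holds 4 vertices, so the decomposition has width 3, which upper-bounds the treewidth. For the lower bound, the 4 vertices {d, e, f, g} are pairwise adjacent, and any tree decomposition puts a clique entirely inside one bag — forcing width ≥ 3. Hence tw(G) = 3 exactly.

Treewidth 3.
One optimal decomposition is:
Bags: B1 = {d, f, h, i}  B2 = {b, d, f, i}  B3 = {d, e, f, i}  B4 = {d, e, f, g}  B5 = {c, e, f, g}  B6 = {a, d, e, f}
Tree: B1–B2, B1–B3, B3–B4, B4–B5, B4–B6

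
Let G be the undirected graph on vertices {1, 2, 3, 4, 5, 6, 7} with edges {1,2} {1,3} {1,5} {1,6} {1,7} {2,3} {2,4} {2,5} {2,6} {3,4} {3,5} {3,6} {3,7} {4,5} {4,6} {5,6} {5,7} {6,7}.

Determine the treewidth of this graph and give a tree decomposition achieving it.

Treewidth 4.
One optimal decomposition is:
Bags: B1 = {2, 3, 4, 5, 6}  B2 = {1, 2, 3, 5, 6}  B3 = {1, 3, 5, 6, 7}
Tree: B1–B2, B2–B3

Every bag has size at most 5, so the width is 5 − 1 = 4 and tw(G) ≤ 4. On the other hand G contains the 5-clique {1, 2, 3, 5, 6}. A clique must lie in a single bag of any decomposition, so no decomposition can have width below 4. Combining the bounds, tw(G) = 4.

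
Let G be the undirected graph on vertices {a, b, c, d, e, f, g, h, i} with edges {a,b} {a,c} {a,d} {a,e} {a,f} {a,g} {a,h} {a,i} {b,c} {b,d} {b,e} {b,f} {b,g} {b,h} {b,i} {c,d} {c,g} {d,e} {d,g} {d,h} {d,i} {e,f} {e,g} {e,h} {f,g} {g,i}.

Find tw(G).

4

A width-4 tree decomposition is:
Bags: B1 = {a, b, d, e, g}  B2 = {a, b, c, d, g}  B3 = {a, b, d, e, h}  B4 = {a, b, d, g, i}  B5 = {a, b, e, f, g}
Tree: B1–B2, B1–B3, B1–B4, B1–B5
Every bag has size at most 5, so the width is 5 − 1 = 4 and tw(G) ≤ 4. For the lower bound, the 5 vertices {a, b, d, e, g} are pairwise adjacent, and any tree decomposition puts a clique entirely inside one bag — forcing width ≥ 4. The upper and lower bounds meet at 4, so that is the treewidth.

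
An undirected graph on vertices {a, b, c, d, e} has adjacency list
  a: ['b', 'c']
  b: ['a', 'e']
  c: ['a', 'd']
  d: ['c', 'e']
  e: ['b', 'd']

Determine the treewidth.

2

A width-2 tree decomposition is:
Bags: B1 = {c, d, e}  B2 = {a, c, e}  B3 = {a, b, e}
Tree: B1–B2, B2–B3
Every bag has size at most 3, so the width is 3 − 1 = 2 and tw(G) ≤ 2. For the lower bound, G contains the cycle e–d–c–a–b–e, so G is not a forest; only forests have treewidth ≤ 1, hence tw(G) ≥ 2. Therefore the treewidth is 2.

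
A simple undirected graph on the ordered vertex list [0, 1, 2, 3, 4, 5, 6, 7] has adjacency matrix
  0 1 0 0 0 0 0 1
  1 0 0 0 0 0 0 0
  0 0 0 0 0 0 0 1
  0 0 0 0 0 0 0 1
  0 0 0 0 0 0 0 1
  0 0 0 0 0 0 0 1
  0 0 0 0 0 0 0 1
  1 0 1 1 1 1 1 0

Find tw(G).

1

A width-1 tree decomposition is:
Bags: B1 = {3, 7}  B2 = {0, 7}  B3 = {5, 7}  B4 = {4, 7}  B5 = {6, 7}  B6 = {2, 7}  B7 = {0, 1}
Tree: B1–B2, B2–B3, B1–B4, B2–B5, B5–B6, B2–B7
Each bag holds 2 vertices, so the decomposition has width 1, which upper-bounds the treewidth. Since G has at least one edge (e.g. 3–7), it is not an edgeless graph, so tw(G) ≥ 1. Therefore the treewidth is 1.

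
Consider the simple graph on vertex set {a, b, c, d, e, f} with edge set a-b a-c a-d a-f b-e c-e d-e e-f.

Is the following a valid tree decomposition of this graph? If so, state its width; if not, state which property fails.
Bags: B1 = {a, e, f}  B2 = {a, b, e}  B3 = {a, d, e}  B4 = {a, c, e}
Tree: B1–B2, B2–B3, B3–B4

Every vertex of G appears in some bag (union = {a, b, c, d, e, f}); every edge is covered by a bag; and for each vertex v the set of bags containing v is connected in the bag tree. The decomposition is therefore valid. The largest bag has 3 vertices, so the width is 2.

Yes; width 2.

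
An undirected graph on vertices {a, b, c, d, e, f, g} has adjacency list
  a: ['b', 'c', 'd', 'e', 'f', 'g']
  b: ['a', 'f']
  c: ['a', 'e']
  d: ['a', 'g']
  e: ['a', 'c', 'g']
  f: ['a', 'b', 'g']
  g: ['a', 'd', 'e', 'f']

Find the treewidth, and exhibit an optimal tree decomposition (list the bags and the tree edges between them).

Treewidth 2.
One such decomposition:
Bags: B1 = {a, f, g}  B2 = {a, e, g}  B3 = {a, d, g}  B4 = {a, c, e}  B5 = {a, b, f}
Tree: B1–B2, B1–B3, B2–B4, B1–B5

Every bag has size at most 3, so the width is 3 − 1 = 2 and tw(G) ≤ 2. Conversely, {a, d, g} is a clique of size 3, and the vertices of any clique must share a bag in every tree decomposition; so some bag has ≥ 3 vertices and tw(G) ≥ 2. Hence tw(G) = 2 exactly.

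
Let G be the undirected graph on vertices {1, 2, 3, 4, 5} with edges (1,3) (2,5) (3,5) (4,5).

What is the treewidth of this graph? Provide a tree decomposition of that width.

The largest bag has 2 vertices, giving width 1; this decomposition certifies tw(G) ≤ 1. Any graph with an edge has treewidth ≥ 1, and G has the edge 3–5. Hence tw(G) = 1 exactly.

Treewidth 1.
One such decomposition:
Bags: B1 = {3, 5}  B2 = {2, 5}  B3 = {4, 5}  B4 = {1, 3}
Tree: B1–B2, B2–B3, B1–B4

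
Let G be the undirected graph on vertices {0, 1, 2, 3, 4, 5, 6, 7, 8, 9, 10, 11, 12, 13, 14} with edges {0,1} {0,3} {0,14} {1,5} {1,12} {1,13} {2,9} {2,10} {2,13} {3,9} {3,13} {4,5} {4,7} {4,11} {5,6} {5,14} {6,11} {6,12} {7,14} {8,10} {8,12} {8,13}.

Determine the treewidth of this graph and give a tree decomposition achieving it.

Treewidth 3.
One optimal decomposition is:
Bags: B1 = {2, 3, 9, 10}  B2 = {2, 3, 10, 13}  B3 = {3, 8, 10, 13}  B4 = {0, 3, 8, 13}  B5 = {0, 1, 8, 13}  B6 = {0, 1, 8, 12}  B7 = {0, 1, 12, 14}  B8 = {1, 5, 12, 14}  B9 = {5, 6, 12, 14}  B10 = {5, 6, 7, 14}  B11 = {4, 5, 6, 7}  B12 = {4, 6, 7, 11}
Tree: B1–B2, B2–B3, B3–B4, B4–B5, B5–B6, B6–B7, B7–B8, B8–B9, B9–B10, B10–B11, B11–B12

Every bag has size at most 4, so the width is 4 − 1 = 3 and tw(G) ≤ 3. For the lower bound: the 4 vertex sets {2,9,10}, {3}, {13}, {0,1,8,12} are disjoint, each induces a connected subgraph, and every pair is joined by at least one edge of G. Contracting each set to a single vertex therefore yields K_{4} as a minor, and since treewidth is minor-monotone, tw(G) ≥ tw(K_{4}) = 3. Combining the bounds, tw(G) = 3.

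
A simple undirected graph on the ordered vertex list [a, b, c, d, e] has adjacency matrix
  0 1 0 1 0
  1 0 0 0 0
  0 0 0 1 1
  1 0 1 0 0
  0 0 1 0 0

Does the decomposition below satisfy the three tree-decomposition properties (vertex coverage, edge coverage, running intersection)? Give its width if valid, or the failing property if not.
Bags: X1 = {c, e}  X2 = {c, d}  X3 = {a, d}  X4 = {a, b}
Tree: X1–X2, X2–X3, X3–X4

Yes; width 1.

Checking the three conditions: (i) the bags cover all of {a, b, c, d, e}; (ii) for each edge, some bag contains both endpoints; (iii) the bags containing any fixed vertex form a subtree. All hold, so the decomposition is valid with width 2 − 1 = 1.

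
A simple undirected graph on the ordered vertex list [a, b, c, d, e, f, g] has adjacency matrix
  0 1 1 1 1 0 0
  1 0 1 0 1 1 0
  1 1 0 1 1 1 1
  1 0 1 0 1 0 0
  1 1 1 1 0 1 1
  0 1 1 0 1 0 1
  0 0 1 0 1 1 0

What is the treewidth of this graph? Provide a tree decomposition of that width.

Every bag has size at most 4, so the width is 4 − 1 = 3 and tw(G) ≤ 3. Conversely, {a, c, d, e} is a clique of size 4, and the vertices of any clique must share a bag in every tree decomposition; so some bag has ≥ 4 vertices and tw(G) ≥ 3. Combining the bounds, tw(G) = 3.

Treewidth 3.
Bags: B1 = {c, e, f, g}  B2 = {b, c, e, f}  B3 = {a, b, c, e}  B4 = {a, c, d, e}
Tree: B1–B2, B2–B3, B3–B4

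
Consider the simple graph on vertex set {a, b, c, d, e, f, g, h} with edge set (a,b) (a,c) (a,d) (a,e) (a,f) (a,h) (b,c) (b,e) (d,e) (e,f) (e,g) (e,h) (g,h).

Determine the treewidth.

2

A width-2 tree decomposition is:
Bags: B1 = {a, d, e}  B2 = {a, e, h}  B3 = {a, e, f}  B4 = {e, g, h}  B5 = {a, b, e}  B6 = {a, b, c}
Tree: B1–B2, B1–B3, B2–B4, B2–B5, B5–B6
The largest bag has 3 vertices, giving width 2; this decomposition certifies tw(G) ≤ 2. On the other hand G contains the 3-clique {e, g, h}. A clique must lie in a single bag of any decomposition, so no decomposition can have width below 2. The upper and lower bounds meet at 2, so that is the treewidth.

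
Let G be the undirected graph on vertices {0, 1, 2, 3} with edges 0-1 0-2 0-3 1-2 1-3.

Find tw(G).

A width-2 tree decomposition is:
Bags: B1 = {0, 1, 2}  B2 = {0, 1, 3}
Tree: B1–B2
The largest bag has 3 vertices, giving width 2; this decomposition certifies tw(G) ≤ 2. On the other hand G contains the 3-clique {0, 1, 2}. A clique must lie in a single bag of any decomposition, so no decomposition can have width below 2. Hence tw(G) = 2 exactly.

2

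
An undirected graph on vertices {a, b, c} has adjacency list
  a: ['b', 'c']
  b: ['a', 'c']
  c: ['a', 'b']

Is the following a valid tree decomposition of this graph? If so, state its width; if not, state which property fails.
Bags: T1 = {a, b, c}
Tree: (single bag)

Vertex coverage: the bags together contain {a, b, c}, the full vertex set. Edge coverage: each edge of G has both endpoints in at least one bag. Running intersection: for every vertex, the bags containing it form a connected subtree. All three properties hold, so this is a valid tree decomposition of width max|bag| − 1 = 2, and hence tw(G) ≤ 2.

Yes; width 2.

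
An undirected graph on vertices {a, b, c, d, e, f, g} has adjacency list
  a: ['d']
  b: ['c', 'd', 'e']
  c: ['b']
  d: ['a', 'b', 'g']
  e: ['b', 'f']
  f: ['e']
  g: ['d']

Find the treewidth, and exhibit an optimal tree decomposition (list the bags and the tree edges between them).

The largest bag has 2 vertices, giving width 1; this decomposition certifies tw(G) ≤ 1. Any graph with an edge has treewidth ≥ 1, and G has the edge c–b. The upper and lower bounds meet at 1, so that is the treewidth.

Treewidth 1.
Bags: B1 = {b, c}  B2 = {b, d}  B3 = {b, e}  B4 = {e, f}  B5 = {a, d}  B6 = {d, g}
Tree: B1–B2, B1–B3, B3–B4, B2–B5, B2–B6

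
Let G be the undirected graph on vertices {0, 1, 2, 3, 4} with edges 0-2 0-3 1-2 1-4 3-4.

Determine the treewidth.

2

A width-2 tree decomposition is:
Bags: B1 = {0, 1, 2}  B2 = {0, 1, 3}  B3 = {1, 3, 4}
Tree: B1–B2, B2–B3
Each bag holds 3 vertices, so the decomposition has width 2, which upper-bounds the treewidth. The edges 1–2–0–3–4–1 form a cycle, so G is not a tree and its treewidth is at least 2. Therefore the treewidth is 2.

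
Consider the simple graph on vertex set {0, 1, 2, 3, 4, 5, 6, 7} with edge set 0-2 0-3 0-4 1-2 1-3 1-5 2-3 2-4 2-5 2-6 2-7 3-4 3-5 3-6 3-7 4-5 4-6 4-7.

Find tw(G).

3

A width-3 tree decomposition is:
Bags: B1 = {2, 3, 4, 6}  B2 = {0, 2, 3, 4}  B3 = {2, 3, 4, 5}  B4 = {1, 2, 3, 5}  B5 = {2, 3, 4, 7}
Tree: B1–B2, B2–B3, B3–B4, B1–B5
Each bag holds 4 vertices, so the decomposition has width 3, which upper-bounds the treewidth. Conversely, {1, 2, 3, 5} is a clique of size 4, and the vertices of any clique must share a bag in every tree decomposition; so some bag has ≥ 4 vertices and tw(G) ≥ 3. Therefore the treewidth is 3.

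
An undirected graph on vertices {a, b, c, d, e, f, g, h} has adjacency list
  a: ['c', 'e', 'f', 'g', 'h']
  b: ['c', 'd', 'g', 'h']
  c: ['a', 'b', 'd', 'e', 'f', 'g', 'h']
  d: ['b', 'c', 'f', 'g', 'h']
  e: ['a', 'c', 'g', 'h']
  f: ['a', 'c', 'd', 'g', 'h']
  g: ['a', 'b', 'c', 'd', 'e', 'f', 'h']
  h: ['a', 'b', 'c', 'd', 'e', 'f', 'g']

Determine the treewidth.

A width-4 tree decomposition is:
Bags: B1 = {a, c, f, g, h}  B2 = {a, c, e, g, h}  B3 = {c, d, f, g, h}  B4 = {b, c, d, g, h}
Tree: B1–B2, B1–B3, B3–B4
Each bag holds 5 vertices, so the decomposition has width 4, which upper-bounds the treewidth. On the other hand G contains the 5-clique {c, d, f, g, h}. A clique must lie in a single bag of any decomposition, so no decomposition can have width below 4. Therefore the treewidth is 4.

4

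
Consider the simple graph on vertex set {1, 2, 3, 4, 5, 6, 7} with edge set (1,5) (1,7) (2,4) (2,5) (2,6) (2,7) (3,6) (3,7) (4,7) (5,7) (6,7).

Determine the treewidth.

2

A width-2 tree decomposition is:
Bags: B1 = {2, 5, 7}  B2 = {2, 6, 7}  B3 = {3, 6, 7}  B4 = {1, 5, 7}  B5 = {2, 4, 7}
Tree: B1–B2, B2–B3, B1–B4, B2–B5
The largest bag has 3 vertices, giving width 2; this decomposition certifies tw(G) ≤ 2. Conversely, {1, 5, 7} is a clique of size 3, and the vertices of any clique must share a bag in every tree decomposition; so some bag has ≥ 3 vertices and tw(G) ≥ 2. Hence tw(G) = 2 exactly.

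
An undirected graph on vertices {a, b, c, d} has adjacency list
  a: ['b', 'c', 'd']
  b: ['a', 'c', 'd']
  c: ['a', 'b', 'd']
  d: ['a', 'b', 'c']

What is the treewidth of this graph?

A width-3 tree decomposition is:
Bags: B1 = {a, b, c, d}
Tree: (single bag)
A single bag containing all 4 vertices is trivially a valid decomposition of width 3. For the lower bound, the 4 vertices {a, b, c, d} are pairwise adjacent, and any tree decomposition puts a clique entirely inside one bag — forcing width ≥ 3. Combining the bounds, tw(G) = 3.

3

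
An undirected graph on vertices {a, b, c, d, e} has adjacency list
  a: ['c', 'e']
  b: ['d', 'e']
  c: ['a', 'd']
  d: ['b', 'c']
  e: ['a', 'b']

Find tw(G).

2

A width-2 tree decomposition is:
Bags: B1 = {a, c, e}  B2 = {b, c, e}  B3 = {b, c, d}
Tree: B1–B2, B2–B3
Every bag has size at most 3, so the width is 3 − 1 = 2 and tw(G) ≤ 2. Since c–a–e–b–d–c is a cycle in G, G is not acyclic. Forests are exactly the graphs of treewidth ≤ 1, so tw(G) ≥ 2. The upper and lower bounds meet at 2, so that is the treewidth.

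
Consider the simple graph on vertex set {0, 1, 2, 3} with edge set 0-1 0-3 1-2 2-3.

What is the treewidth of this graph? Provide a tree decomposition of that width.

Treewidth 2.
Bags: B1 = {0, 2, 3}  B2 = {0, 1, 2}
Tree: B1–B2

The largest bag has 3 vertices, giving width 2; this decomposition certifies tw(G) ≤ 2. For the lower bound, G contains the cycle 2–3–0–1–2, so G is not a forest; only forests have treewidth ≤ 1, hence tw(G) ≥ 2. Combining the bounds, tw(G) = 2.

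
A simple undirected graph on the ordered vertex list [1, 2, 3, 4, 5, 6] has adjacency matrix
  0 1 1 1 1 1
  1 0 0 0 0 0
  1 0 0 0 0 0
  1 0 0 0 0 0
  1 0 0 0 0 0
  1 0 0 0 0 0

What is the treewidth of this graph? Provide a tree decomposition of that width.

Every bag has size at most 2, so the width is 2 − 1 = 1 and tw(G) ≤ 1. Since G has at least one edge (e.g. 3–1), it is not an edgeless graph, so tw(G) ≥ 1. The upper and lower bounds meet at 1, so that is the treewidth.

Treewidth 1.
Bags: B1 = {1, 3}  B2 = {1, 5}  B3 = {1, 4}  B4 = {1, 6}  B5 = {1, 2}
Tree: B1–B2, B1–B3, B2–B4, B1–B5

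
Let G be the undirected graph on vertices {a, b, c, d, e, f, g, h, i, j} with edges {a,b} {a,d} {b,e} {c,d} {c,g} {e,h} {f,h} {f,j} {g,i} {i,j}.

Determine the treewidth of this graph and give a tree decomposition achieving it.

The largest bag has 3 vertices, giving width 2; this decomposition certifies tw(G) ≤ 2. Since c–g–i–j–f–h–e–b–a–d–c is a cycle in G, G is not acyclic. Forests are exactly the graphs of treewidth ≤ 1, so tw(G) ≥ 2. Combining the bounds, tw(G) = 2.

Treewidth 2.
One optimal decomposition is:
Bags: B1 = {c, g, i}  B2 = {c, i, j}  B3 = {c, f, j}  B4 = {c, f, h}  B5 = {c, e, h}  B6 = {b, c, e}  B7 = {a, b, c}  B8 = {a, c, d}
Tree: B1–B2, B2–B3, B3–B4, B4–B5, B5–B6, B6–B7, B7–B8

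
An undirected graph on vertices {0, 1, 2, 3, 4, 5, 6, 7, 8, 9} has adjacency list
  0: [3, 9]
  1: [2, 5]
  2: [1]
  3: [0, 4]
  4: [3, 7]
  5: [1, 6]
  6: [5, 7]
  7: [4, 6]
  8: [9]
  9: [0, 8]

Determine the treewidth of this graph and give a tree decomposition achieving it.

Treewidth 1.
One such decomposition:
Bags: B1 = {8, 9}  B2 = {0, 9}  B3 = {0, 3}  B4 = {3, 4}  B5 = {4, 7}  B6 = {6, 7}  B7 = {5, 6}  B8 = {1, 5}  B9 = {1, 2}
Tree: B1–B2, B2–B3, B3–B4, B4–B5, B5–B6, B6–B7, B7–B8, B8–B9

Every bag has size at most 2, so the width is 2 − 1 = 1 and tw(G) ≤ 1. Any graph with an edge has treewidth ≥ 1, and G has the edge 8–9. Hence tw(G) = 1 exactly.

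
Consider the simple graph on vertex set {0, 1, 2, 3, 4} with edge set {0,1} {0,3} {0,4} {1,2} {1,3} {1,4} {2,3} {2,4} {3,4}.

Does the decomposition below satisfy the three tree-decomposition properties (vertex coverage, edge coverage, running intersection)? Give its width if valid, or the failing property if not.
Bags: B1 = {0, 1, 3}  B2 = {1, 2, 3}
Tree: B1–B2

No — vertex 4 appears in no bag.

A tree decomposition must satisfy three properties: every vertex lies in some bag; for every edge, both endpoints lie together in some bag; and for every vertex, the bags containing it form a connected subtree. Here vertex 4 appears in no bag, so the decomposition is invalid.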